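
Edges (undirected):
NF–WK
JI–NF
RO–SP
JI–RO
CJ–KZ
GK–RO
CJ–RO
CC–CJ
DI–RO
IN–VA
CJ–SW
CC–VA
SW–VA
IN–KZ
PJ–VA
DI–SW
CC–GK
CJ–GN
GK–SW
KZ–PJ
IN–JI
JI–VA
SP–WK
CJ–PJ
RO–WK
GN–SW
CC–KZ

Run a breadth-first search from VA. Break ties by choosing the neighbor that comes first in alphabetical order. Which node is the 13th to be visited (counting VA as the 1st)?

GN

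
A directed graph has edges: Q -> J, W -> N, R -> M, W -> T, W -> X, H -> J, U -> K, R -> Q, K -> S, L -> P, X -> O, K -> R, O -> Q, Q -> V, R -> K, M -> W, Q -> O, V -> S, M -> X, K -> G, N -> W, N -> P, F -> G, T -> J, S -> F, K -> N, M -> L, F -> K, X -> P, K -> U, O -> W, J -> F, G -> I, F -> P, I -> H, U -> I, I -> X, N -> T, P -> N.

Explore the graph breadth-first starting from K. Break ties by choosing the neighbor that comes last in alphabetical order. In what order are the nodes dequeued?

K, U, S, R, N, G, I, F, Q, M, W, T, P, X, H, V, O, J, L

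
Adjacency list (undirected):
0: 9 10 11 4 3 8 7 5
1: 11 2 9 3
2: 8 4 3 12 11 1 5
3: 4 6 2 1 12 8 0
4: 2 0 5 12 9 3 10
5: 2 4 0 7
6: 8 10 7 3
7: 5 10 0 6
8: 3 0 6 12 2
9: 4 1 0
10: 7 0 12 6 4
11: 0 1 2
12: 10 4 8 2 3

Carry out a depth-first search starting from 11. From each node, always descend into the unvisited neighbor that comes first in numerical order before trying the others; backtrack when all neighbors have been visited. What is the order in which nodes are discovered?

11 -> 0 -> 3 -> 1 -> 2 -> 4 -> 5 -> 7 -> 6 -> 8 -> 12 -> 10 -> 9

Visit 11
11 → 0
0 → 3
3 → 1
1 → 2
2 → 4
4 → 5
5 → 7
7 → 6
6 → 8
8 → 12
12 → 10
4 → 9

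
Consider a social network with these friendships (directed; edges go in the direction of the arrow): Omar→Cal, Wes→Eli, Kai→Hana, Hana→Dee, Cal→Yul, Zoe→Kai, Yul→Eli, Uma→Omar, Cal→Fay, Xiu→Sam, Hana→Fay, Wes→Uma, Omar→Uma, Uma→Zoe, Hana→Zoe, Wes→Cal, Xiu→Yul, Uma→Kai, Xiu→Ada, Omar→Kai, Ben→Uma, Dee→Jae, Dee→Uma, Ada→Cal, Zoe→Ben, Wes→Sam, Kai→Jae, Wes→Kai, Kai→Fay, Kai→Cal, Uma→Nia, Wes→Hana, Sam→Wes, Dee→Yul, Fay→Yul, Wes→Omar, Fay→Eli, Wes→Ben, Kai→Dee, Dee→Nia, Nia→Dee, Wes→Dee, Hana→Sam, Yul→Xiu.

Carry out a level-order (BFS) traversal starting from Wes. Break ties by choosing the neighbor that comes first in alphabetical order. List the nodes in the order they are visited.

Wes, Ben, Cal, Dee, Eli, Hana, Kai, Omar, Sam, Uma, Fay, Yul, Jae, Nia, Zoe, Xiu, Ada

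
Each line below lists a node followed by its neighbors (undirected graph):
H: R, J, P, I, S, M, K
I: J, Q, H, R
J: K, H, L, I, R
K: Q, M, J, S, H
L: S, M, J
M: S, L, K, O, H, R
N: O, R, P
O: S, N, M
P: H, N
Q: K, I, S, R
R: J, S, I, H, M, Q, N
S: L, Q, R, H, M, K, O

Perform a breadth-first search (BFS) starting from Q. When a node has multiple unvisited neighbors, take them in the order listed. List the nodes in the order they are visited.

Q, K, I, S, R, M, J, H, L, O, N, P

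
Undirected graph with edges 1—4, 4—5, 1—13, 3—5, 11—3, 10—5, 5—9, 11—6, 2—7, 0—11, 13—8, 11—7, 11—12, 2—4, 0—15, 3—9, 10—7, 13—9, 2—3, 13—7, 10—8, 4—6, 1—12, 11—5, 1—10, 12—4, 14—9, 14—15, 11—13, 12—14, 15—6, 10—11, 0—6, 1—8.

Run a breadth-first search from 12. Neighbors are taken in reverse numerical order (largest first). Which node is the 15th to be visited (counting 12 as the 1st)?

Visit 12; enqueue 14, 11, 4, 1 → queue [14, 11, 4, 1]
Visit 14; enqueue 15, 9 → queue [11, 4, 1, 15, 9]
Visit 11; enqueue 13, 10, 7, 6, 5, 3, 0 → queue [4, 1, 15, 9, 13, 10, 7, 6, 5, 3, 0]
Visit 4; enqueue 2 → queue [1, 15, 9, 13, 10, 7, 6, 5, 3, 0, 2]
Visit 1; enqueue 8 → queue [15, 9, 13, 10, 7, 6, 5, 3, 0, 2, 8]
Visit 15 → queue [9, 13, 10, 7, 6, 5, 3, 0, 2, 8]
Visit 9 → queue [13, 10, 7, 6, 5, 3, 0, 2, 8]
Visit 13 → queue [10, 7, 6, 5, 3, 0, 2, 8]
Visit 10 → queue [7, 6, 5, 3, 0, 2, 8]
Visit 7 → queue [6, 5, 3, 0, 2, 8]
Visit 6 → queue [5, 3, 0, 2, 8]
Visit 5 → queue [3, 0, 2, 8]
Visit 3 → queue [0, 2, 8]
Visit 0 → queue [2, 8]
Visit 2 → queue [8]
Visit 8 → queue []

Visit order: 12, 14, 11, 4, 1, 15, 9, 13, 10, 7, 6, 5, 3, 0, 2, 8

2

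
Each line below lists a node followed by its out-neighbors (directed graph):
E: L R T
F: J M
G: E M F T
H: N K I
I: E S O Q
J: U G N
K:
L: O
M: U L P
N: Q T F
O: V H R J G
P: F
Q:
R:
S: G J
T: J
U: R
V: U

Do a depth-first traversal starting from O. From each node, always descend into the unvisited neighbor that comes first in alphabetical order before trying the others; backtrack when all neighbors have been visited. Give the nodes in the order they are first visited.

O -> G -> E -> L -> R -> T -> J -> N -> F -> M -> P -> U -> Q -> H -> I -> S -> K -> V

Visit O
O → G
G → E
E → L
E → R
E → T
T → J
J → N
N → F
F → M
M → P
M → U
N → Q
O → H
H → I
I → S
H → K
O → V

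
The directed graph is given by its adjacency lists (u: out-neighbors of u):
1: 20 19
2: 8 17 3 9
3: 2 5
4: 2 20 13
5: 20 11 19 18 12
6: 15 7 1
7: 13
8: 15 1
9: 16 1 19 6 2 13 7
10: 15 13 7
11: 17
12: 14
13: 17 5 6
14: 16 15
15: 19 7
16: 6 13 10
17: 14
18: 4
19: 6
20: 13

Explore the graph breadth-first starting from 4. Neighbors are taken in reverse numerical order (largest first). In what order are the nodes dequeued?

4, 20, 13, 2, 17, 6, 5, 9, 8, 3, 14, 15, 7, 1, 19, 18, 12, 11, 16, 10

Visit 4; enqueue 20, 13, 2 → queue [20, 13, 2]
Visit 20 → queue [13, 2]
Visit 13; enqueue 17, 6, 5 → queue [2, 17, 6, 5]
Visit 2; enqueue 9, 8, 3 → queue [17, 6, 5, 9, 8, 3]
Visit 17; enqueue 14 → queue [6, 5, 9, 8, 3, 14]
Visit 6; enqueue 15, 7, 1 → queue [5, 9, 8, 3, 14, 15, 7, 1]
Visit 5; enqueue 19, 18, 12, 11 → queue [9, 8, 3, 14, 15, 7, 1, 19, 18, 12, 11]
Visit 9; enqueue 16 → queue [8, 3, 14, 15, 7, 1, 19, 18, 12, 11, 16]
Visit 8 → queue [3, 14, 15, 7, 1, 19, 18, 12, 11, 16]
Visit 3 → queue [14, 15, 7, 1, 19, 18, 12, 11, 16]
Visit 14 → queue [15, 7, 1, 19, 18, 12, 11, 16]
Visit 15 → queue [7, 1, 19, 18, 12, 11, 16]
Visit 7 → queue [1, 19, 18, 12, 11, 16]
Visit 1 → queue [19, 18, 12, 11, 16]
Visit 19 → queue [18, 12, 11, 16]
Visit 18 → queue [12, 11, 16]
Visit 12 → queue [11, 16]
Visit 11 → queue [16]
Visit 16; enqueue 10 → queue [10]
Visit 10 → queue []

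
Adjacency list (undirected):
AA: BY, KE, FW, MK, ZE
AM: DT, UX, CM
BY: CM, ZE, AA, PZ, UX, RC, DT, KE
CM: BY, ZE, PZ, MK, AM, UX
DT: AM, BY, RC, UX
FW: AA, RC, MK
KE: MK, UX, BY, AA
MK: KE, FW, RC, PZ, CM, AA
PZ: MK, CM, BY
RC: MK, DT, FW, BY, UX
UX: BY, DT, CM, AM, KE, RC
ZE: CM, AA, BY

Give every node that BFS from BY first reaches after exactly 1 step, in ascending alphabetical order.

AA, CM, DT, KE, PZ, RC, UX, ZE

Level 0: BY
Level 1: AA, CM, DT, KE, PZ, RC, UX, ZE
Level 2: AM, FW, MK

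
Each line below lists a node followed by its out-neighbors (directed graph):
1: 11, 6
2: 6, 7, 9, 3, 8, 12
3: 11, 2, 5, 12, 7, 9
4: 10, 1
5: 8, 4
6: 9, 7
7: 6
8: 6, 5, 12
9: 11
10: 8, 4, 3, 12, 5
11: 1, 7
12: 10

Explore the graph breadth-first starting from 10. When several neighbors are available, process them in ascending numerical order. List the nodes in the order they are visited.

10, 3, 4, 5, 8, 12, 2, 7, 9, 11, 1, 6

Visit 10; enqueue 3, 4, 5, 8, 12 → queue [3, 4, 5, 8, 12]
Visit 3; enqueue 2, 7, 9, 11 → queue [4, 5, 8, 12, 2, 7, 9, 11]
Visit 4; enqueue 1 → queue [5, 8, 12, 2, 7, 9, 11, 1]
Visit 5 → queue [8, 12, 2, 7, 9, 11, 1]
Visit 8; enqueue 6 → queue [12, 2, 7, 9, 11, 1, 6]
Visit 12 → queue [2, 7, 9, 11, 1, 6]
Visit 2 → queue [7, 9, 11, 1, 6]
Visit 7 → queue [9, 11, 1, 6]
Visit 9 → queue [11, 1, 6]
Visit 11 → queue [1, 6]
Visit 1 → queue [6]
Visit 6 → queue []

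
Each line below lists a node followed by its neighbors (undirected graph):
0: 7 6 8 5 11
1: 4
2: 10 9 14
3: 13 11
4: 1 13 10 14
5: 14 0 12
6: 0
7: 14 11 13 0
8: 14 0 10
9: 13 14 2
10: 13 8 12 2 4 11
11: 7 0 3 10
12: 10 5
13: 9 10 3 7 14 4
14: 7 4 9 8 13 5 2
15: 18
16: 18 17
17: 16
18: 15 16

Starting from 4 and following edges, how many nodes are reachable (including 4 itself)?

15

BFS from 4 visits: 4, 1, 10, 13, 14, 2, 8, 11, 12, 3, 7, 9, 5, 0, 6
Reachable nodes: 15 of 19 total.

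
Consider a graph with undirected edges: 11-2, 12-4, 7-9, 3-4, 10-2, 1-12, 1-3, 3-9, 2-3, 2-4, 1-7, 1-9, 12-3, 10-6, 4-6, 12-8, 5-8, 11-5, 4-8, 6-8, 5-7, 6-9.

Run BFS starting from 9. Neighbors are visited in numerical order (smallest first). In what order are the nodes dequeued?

9 → 1 → 3 → 6 → 7 → 12 → 2 → 4 → 8 → 10 → 5 → 11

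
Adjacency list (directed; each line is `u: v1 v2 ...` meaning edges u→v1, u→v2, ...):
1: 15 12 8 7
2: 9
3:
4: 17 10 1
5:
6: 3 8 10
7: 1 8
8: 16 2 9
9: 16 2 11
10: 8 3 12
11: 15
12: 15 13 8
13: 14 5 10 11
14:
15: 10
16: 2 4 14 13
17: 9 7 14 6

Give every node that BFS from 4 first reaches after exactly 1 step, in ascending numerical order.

1, 10, 17

Level 0: 4
Level 1: 1, 10, 17
Level 2: 3, 6, 7, 8, 9, 12, 14, 15
Level 3: 2, 11, 13, 16
Level 4: 5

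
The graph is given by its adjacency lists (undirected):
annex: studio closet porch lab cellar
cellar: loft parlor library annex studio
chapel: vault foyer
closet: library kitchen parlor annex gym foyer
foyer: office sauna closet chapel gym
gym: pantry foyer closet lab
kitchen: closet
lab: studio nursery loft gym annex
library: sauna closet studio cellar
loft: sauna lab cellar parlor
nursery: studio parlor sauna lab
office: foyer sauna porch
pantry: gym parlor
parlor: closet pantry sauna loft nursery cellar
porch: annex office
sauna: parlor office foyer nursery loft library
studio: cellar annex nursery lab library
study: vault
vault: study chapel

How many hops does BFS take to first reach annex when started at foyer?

2

Level 0: foyer
Level 1: chapel, closet, gym, office, sauna
Level 2: annex, kitchen, lab, library, loft, nursery, pantry, parlor, porch, vault
Level 3: cellar, studio, study
annex first appears at level 2.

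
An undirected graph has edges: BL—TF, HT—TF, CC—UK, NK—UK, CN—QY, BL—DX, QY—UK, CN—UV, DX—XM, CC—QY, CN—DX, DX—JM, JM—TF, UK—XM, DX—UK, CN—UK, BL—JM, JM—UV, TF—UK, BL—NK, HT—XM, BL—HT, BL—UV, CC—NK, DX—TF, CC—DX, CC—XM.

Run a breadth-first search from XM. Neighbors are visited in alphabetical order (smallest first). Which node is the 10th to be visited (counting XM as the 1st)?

Visit XM; enqueue CC, DX, HT, UK → queue [CC, DX, HT, UK]
Visit CC; enqueue NK, QY → queue [DX, HT, UK, NK, QY]
Visit DX; enqueue BL, CN, JM, TF → queue [HT, UK, NK, QY, BL, CN, JM, TF]
Visit HT → queue [UK, NK, QY, BL, CN, JM, TF]
Visit UK → queue [NK, QY, BL, CN, JM, TF]
Visit NK → queue [QY, BL, CN, JM, TF]
Visit QY → queue [BL, CN, JM, TF]
Visit BL; enqueue UV → queue [CN, JM, TF, UV]
Visit CN → queue [JM, TF, UV]
Visit JM → queue [TF, UV]
Visit TF → queue [UV]
Visit UV → queue []

Visit order: XM, CC, DX, HT, UK, NK, QY, BL, CN, JM, TF, UV

JM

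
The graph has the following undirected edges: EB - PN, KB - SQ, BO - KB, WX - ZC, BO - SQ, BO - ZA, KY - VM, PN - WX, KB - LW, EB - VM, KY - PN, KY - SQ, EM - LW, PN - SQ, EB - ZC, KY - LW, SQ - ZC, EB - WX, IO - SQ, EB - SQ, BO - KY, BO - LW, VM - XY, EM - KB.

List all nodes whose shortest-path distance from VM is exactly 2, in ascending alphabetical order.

Level 0: VM
Level 1: EB, KY, XY
Level 2: BO, LW, PN, SQ, WX, ZC
Level 3: EM, IO, KB, ZA

BO, LW, PN, SQ, WX, ZC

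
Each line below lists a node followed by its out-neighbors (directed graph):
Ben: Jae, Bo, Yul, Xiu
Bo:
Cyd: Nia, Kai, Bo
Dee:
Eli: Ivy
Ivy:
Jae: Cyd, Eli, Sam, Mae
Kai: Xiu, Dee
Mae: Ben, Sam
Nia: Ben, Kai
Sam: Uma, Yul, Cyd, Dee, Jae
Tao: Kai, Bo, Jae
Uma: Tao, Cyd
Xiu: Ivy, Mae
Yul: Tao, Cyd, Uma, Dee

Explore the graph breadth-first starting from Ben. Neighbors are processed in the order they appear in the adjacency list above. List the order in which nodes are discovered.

Ben, Jae, Bo, Yul, Xiu, Cyd, Eli, Sam, Mae, Tao, Uma, Dee, Ivy, Nia, Kai

Visit Ben; enqueue Jae, Bo, Yul, Xiu → queue [Jae, Bo, Yul, Xiu]
Visit Jae; enqueue Cyd, Eli, Sam, Mae → queue [Bo, Yul, Xiu, Cyd, Eli, Sam, Mae]
Visit Bo → queue [Yul, Xiu, Cyd, Eli, Sam, Mae]
Visit Yul; enqueue Tao, Uma, Dee → queue [Xiu, Cyd, Eli, Sam, Mae, Tao, Uma, Dee]
Visit Xiu; enqueue Ivy → queue [Cyd, Eli, Sam, Mae, Tao, Uma, Dee, Ivy]
Visit Cyd; enqueue Nia, Kai → queue [Eli, Sam, Mae, Tao, Uma, Dee, Ivy, Nia, Kai]
Visit Eli → queue [Sam, Mae, Tao, Uma, Dee, Ivy, Nia, Kai]
Visit Sam → queue [Mae, Tao, Uma, Dee, Ivy, Nia, Kai]
Visit Mae → queue [Tao, Uma, Dee, Ivy, Nia, Kai]
Visit Tao → queue [Uma, Dee, Ivy, Nia, Kai]
Visit Uma → queue [Dee, Ivy, Nia, Kai]
Visit Dee → queue [Ivy, Nia, Kai]
Visit Ivy → queue [Nia, Kai]
Visit Nia → queue [Kai]
Visit Kai → queue []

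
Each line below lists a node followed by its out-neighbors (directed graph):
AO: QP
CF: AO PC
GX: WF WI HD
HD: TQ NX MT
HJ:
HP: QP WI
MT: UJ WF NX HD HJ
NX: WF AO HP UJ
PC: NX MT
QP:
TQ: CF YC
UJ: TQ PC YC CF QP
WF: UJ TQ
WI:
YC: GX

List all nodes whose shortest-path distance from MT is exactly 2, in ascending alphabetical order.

AO, CF, HP, PC, QP, TQ, YC

Level 0: MT
Level 1: HD, HJ, NX, UJ, WF
Level 2: AO, CF, HP, PC, QP, TQ, YC
Level 3: GX, WI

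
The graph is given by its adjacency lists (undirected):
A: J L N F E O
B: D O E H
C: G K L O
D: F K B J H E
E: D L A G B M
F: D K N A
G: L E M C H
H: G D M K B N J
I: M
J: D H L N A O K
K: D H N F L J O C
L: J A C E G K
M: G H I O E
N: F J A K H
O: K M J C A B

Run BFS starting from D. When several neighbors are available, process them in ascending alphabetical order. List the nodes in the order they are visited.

Visit D; enqueue B, E, F, H, J, K → queue [B, E, F, H, J, K]
Visit B; enqueue O → queue [E, F, H, J, K, O]
Visit E; enqueue A, G, L, M → queue [F, H, J, K, O, A, G, L, M]
Visit F; enqueue N → queue [H, J, K, O, A, G, L, M, N]
Visit H → queue [J, K, O, A, G, L, M, N]
Visit J → queue [K, O, A, G, L, M, N]
Visit K; enqueue C → queue [O, A, G, L, M, N, C]
Visit O → queue [A, G, L, M, N, C]
Visit A → queue [G, L, M, N, C]
Visit G → queue [L, M, N, C]
Visit L → queue [M, N, C]
Visit M; enqueue I → queue [N, C, I]
Visit N → queue [C, I]
Visit C → queue [I]
Visit I → queue []

D, B, E, F, H, J, K, O, A, G, L, M, N, C, I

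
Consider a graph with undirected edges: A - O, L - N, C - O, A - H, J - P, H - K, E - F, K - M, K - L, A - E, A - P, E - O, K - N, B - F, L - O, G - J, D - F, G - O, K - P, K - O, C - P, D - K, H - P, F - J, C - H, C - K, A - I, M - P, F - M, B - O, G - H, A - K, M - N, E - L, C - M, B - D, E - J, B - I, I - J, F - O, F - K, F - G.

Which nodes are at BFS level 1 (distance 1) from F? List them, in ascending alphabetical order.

Level 0: F
Level 1: B, D, E, G, J, K, M, O
Level 2: A, C, H, I, L, N, P

B, D, E, G, J, K, M, O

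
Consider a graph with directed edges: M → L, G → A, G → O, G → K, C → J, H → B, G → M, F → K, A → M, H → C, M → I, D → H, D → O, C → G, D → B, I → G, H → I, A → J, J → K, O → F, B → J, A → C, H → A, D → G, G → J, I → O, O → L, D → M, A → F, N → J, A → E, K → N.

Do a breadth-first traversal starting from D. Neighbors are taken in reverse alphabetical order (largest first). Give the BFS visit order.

D -> O -> M -> H -> G -> B -> L -> F -> I -> C -> A -> K -> J -> E -> N

Visit D; enqueue O, M, H, G, B → queue [O, M, H, G, B]
Visit O; enqueue L, F → queue [M, H, G, B, L, F]
Visit M; enqueue I → queue [H, G, B, L, F, I]
Visit H; enqueue C, A → queue [G, B, L, F, I, C, A]
Visit G; enqueue K, J → queue [B, L, F, I, C, A, K, J]
Visit B → queue [L, F, I, C, A, K, J]
Visit L → queue [F, I, C, A, K, J]
Visit F → queue [I, C, A, K, J]
Visit I → queue [C, A, K, J]
Visit C → queue [A, K, J]
Visit A; enqueue E → queue [K, J, E]
Visit K; enqueue N → queue [J, E, N]
Visit J → queue [E, N]
Visit E → queue [N]
Visit N → queue []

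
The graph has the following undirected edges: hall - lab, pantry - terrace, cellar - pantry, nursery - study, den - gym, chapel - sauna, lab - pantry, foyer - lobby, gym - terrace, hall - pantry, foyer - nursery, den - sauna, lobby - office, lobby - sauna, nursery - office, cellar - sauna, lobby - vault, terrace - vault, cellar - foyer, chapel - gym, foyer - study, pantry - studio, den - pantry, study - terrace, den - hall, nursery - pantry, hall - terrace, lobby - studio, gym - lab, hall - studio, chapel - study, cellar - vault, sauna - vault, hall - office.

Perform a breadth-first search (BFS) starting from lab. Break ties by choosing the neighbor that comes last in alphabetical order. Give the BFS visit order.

lab pantry hall gym terrace studio nursery den cellar office chapel vault study lobby foyer sauna

Visit lab; enqueue pantry, hall, gym → queue [pantry, hall, gym]
Visit pantry; enqueue terrace, studio, nursery, den, cellar → queue [hall, gym, terrace, studio, nursery, den, cellar]
Visit hall; enqueue office → queue [gym, terrace, studio, nursery, den, cellar, office]
Visit gym; enqueue chapel → queue [terrace, studio, nursery, den, cellar, office, chapel]
Visit terrace; enqueue vault, study → queue [studio, nursery, den, cellar, office, chapel, vault, study]
Visit studio; enqueue lobby → queue [nursery, den, cellar, office, chapel, vault, study, lobby]
Visit nursery; enqueue foyer → queue [den, cellar, office, chapel, vault, study, lobby, foyer]
Visit den; enqueue sauna → queue [cellar, office, chapel, vault, study, lobby, foyer, sauna]
Visit cellar → queue [office, chapel, vault, study, lobby, foyer, sauna]
Visit office → queue [chapel, vault, study, lobby, foyer, sauna]
Visit chapel → queue [vault, study, lobby, foyer, sauna]
Visit vault → queue [study, lobby, foyer, sauna]
Visit study → queue [lobby, foyer, sauna]
Visit lobby → queue [foyer, sauna]
Visit foyer → queue [sauna]
Visit sauna → queue []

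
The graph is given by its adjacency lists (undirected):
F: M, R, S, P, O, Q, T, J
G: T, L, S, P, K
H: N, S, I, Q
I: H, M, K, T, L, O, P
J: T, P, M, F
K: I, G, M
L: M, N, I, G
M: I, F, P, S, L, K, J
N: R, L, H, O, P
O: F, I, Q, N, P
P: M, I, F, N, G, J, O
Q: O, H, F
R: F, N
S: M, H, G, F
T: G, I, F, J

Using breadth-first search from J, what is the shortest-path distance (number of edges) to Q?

2

Level 0: J
Level 1: F, M, P, T
Level 2: G, I, K, L, N, O, Q, R, S
Level 3: H
Q first appears at level 2.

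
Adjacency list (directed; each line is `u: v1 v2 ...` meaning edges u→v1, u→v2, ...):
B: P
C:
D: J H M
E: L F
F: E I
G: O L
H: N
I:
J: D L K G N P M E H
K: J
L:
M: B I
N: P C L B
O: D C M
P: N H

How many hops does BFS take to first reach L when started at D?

2

Level 0: D
Level 1: H, J, M
Level 2: B, E, G, I, K, L, N, P
Level 3: C, F, O
L first appears at level 2.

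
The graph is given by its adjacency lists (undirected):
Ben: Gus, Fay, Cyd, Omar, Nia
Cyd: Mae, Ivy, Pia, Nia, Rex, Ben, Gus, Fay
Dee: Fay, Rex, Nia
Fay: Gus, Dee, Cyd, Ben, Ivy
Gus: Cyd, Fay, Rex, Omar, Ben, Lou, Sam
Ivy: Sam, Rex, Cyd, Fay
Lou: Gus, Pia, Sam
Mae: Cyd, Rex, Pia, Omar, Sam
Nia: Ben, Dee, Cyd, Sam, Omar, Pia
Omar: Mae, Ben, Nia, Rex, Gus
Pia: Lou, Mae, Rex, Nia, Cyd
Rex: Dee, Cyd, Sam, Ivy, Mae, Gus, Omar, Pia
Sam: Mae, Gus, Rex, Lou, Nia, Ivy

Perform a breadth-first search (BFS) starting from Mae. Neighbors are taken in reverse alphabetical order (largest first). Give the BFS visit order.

Mae -> Sam -> Rex -> Pia -> Omar -> Cyd -> Nia -> Lou -> Ivy -> Gus -> Dee -> Ben -> Fay

Visit Mae; enqueue Sam, Rex, Pia, Omar, Cyd → queue [Sam, Rex, Pia, Omar, Cyd]
Visit Sam; enqueue Nia, Lou, Ivy, Gus → queue [Rex, Pia, Omar, Cyd, Nia, Lou, Ivy, Gus]
Visit Rex; enqueue Dee → queue [Pia, Omar, Cyd, Nia, Lou, Ivy, Gus, Dee]
Visit Pia → queue [Omar, Cyd, Nia, Lou, Ivy, Gus, Dee]
Visit Omar; enqueue Ben → queue [Cyd, Nia, Lou, Ivy, Gus, Dee, Ben]
Visit Cyd; enqueue Fay → queue [Nia, Lou, Ivy, Gus, Dee, Ben, Fay]
Visit Nia → queue [Lou, Ivy, Gus, Dee, Ben, Fay]
Visit Lou → queue [Ivy, Gus, Dee, Ben, Fay]
Visit Ivy → queue [Gus, Dee, Ben, Fay]
Visit Gus → queue [Dee, Ben, Fay]
Visit Dee → queue [Ben, Fay]
Visit Ben → queue [Fay]
Visit Fay → queue []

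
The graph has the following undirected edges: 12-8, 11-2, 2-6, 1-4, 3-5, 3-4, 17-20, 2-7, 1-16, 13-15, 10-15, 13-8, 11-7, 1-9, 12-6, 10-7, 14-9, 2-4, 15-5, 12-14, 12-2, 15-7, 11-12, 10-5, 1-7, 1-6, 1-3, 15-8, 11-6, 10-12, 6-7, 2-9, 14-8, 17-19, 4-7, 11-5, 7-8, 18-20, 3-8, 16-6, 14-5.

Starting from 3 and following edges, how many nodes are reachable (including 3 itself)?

16

BFS from 3 visits: 3, 1, 4, 5, 8, 6, 7, 9, 16, 2, 10, 11, 14, 15, 12, 13
Reachable nodes: 16 of 20 total.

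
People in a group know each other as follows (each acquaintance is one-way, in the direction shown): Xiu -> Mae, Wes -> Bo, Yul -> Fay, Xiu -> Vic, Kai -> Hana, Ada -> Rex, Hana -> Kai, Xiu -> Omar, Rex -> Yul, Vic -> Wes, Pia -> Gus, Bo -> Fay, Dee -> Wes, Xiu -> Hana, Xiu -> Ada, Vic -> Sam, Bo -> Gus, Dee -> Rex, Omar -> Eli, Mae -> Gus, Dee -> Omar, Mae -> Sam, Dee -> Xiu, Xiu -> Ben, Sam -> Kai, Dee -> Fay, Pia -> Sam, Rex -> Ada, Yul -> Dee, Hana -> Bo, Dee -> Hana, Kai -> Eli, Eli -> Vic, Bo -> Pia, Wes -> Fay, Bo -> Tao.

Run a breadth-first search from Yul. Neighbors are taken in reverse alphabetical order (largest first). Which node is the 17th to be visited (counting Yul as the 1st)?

Gus

Visit Yul; enqueue Fay, Dee → queue [Fay, Dee]
Visit Fay → queue [Dee]
Visit Dee; enqueue Xiu, Wes, Rex, Omar, Hana → queue [Xiu, Wes, Rex, Omar, Hana]
Visit Xiu; enqueue Vic, Mae, Ben, Ada → queue [Wes, Rex, Omar, Hana, Vic, Mae, Ben, Ada]
Visit Wes; enqueue Bo → queue [Rex, Omar, Hana, Vic, Mae, Ben, Ada, Bo]
Visit Rex → queue [Omar, Hana, Vic, Mae, Ben, Ada, Bo]
Visit Omar; enqueue Eli → queue [Hana, Vic, Mae, Ben, Ada, Bo, Eli]
Visit Hana; enqueue Kai → queue [Vic, Mae, Ben, Ada, Bo, Eli, Kai]
Visit Vic; enqueue Sam → queue [Mae, Ben, Ada, Bo, Eli, Kai, Sam]
Visit Mae; enqueue Gus → queue [Ben, Ada, Bo, Eli, Kai, Sam, Gus]
Visit Ben → queue [Ada, Bo, Eli, Kai, Sam, Gus]
Visit Ada → queue [Bo, Eli, Kai, Sam, Gus]
Visit Bo; enqueue Tao, Pia → queue [Eli, Kai, Sam, Gus, Tao, Pia]
Visit Eli → queue [Kai, Sam, Gus, Tao, Pia]
Visit Kai → queue [Sam, Gus, Tao, Pia]
Visit Sam → queue [Gus, Tao, Pia]
Visit Gus → queue [Tao, Pia]
Visit Tao → queue [Pia]
Visit Pia → queue []

Visit order: Yul, Fay, Dee, Xiu, Wes, Rex, Omar, Hana, Vic, Mae, Ben, Ada, Bo, Eli, Kai, Sam, Gus, Tao, Pia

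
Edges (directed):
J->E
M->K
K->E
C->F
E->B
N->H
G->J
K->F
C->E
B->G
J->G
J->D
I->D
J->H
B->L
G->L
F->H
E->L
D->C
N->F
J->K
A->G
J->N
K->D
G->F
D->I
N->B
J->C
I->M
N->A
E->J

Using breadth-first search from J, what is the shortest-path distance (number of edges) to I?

Level 0: J
Level 1: C, D, E, G, H, K, N
Level 2: A, B, F, I, L
Level 3: M
I first appears at level 2.

2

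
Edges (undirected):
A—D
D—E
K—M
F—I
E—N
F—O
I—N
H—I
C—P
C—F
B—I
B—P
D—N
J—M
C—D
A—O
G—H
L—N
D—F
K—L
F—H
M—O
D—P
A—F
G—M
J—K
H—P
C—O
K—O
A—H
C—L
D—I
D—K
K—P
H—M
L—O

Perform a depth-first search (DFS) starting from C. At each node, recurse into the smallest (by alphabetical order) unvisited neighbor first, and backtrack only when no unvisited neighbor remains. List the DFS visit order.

C, D, A, F, H, G, M, J, K, L, N, E, I, B, P, O

Visit C
C → D
D → A
A → F
F → H
H → G
G → M
M → J
J → K
K → L
L → N
N → E
N → I
I → B
B → P
L → O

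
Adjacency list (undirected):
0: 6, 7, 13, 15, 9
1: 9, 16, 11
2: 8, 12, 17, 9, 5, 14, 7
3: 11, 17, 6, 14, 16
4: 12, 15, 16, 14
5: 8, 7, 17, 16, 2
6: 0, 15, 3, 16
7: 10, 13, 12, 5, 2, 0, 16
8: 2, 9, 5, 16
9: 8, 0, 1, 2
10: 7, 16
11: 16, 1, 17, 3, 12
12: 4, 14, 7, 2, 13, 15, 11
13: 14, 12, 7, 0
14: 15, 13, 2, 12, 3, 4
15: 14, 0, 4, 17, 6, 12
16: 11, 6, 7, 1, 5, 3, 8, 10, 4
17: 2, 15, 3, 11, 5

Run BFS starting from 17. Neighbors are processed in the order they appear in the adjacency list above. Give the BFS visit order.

Visit 17; enqueue 2, 15, 3, 11, 5 → queue [2, 15, 3, 11, 5]
Visit 2; enqueue 8, 12, 9, 14, 7 → queue [15, 3, 11, 5, 8, 12, 9, 14, 7]
Visit 15; enqueue 0, 4, 6 → queue [3, 11, 5, 8, 12, 9, 14, 7, 0, 4, 6]
Visit 3; enqueue 16 → queue [11, 5, 8, 12, 9, 14, 7, 0, 4, 6, 16]
Visit 11; enqueue 1 → queue [5, 8, 12, 9, 14, 7, 0, 4, 6, 16, 1]
Visit 5 → queue [8, 12, 9, 14, 7, 0, 4, 6, 16, 1]
Visit 8 → queue [12, 9, 14, 7, 0, 4, 6, 16, 1]
Visit 12; enqueue 13 → queue [9, 14, 7, 0, 4, 6, 16, 1, 13]
Visit 9 → queue [14, 7, 0, 4, 6, 16, 1, 13]
Visit 14 → queue [7, 0, 4, 6, 16, 1, 13]
Visit 7; enqueue 10 → queue [0, 4, 6, 16, 1, 13, 10]
Visit 0 → queue [4, 6, 16, 1, 13, 10]
Visit 4 → queue [6, 16, 1, 13, 10]
Visit 6 → queue [16, 1, 13, 10]
Visit 16 → queue [1, 13, 10]
Visit 1 → queue [13, 10]
Visit 13 → queue [10]
Visit 10 → queue []

17 2 15 3 11 5 8 12 9 14 7 0 4 6 16 1 13 10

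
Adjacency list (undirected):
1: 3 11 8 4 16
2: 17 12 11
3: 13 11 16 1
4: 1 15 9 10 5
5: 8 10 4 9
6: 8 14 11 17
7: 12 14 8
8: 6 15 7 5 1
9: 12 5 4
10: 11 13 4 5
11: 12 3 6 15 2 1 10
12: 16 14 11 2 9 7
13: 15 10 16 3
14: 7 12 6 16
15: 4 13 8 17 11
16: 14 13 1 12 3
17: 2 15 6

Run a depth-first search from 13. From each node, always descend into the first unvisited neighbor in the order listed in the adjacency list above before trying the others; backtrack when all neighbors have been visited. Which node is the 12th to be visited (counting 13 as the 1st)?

6

Visit 13
13 → 15
15 → 4
4 → 1
1 → 3
3 → 11
11 → 12
12 → 16
16 → 14
14 → 7
7 → 8
8 → 6
6 → 17
17 → 2
8 → 5
5 → 10
5 → 9

Visit order: 13, 15, 4, 1, 3, 11, 12, 16, 14, 7, 8, 6, 17, 2, 5, 10, 9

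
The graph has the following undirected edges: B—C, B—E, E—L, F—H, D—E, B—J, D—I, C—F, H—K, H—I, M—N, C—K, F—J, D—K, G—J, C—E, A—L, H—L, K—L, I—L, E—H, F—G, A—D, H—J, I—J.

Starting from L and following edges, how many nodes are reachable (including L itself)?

12

BFS from L visits: L, A, E, H, I, K, D, B, C, F, J, G
Reachable nodes: 12 of 14 total.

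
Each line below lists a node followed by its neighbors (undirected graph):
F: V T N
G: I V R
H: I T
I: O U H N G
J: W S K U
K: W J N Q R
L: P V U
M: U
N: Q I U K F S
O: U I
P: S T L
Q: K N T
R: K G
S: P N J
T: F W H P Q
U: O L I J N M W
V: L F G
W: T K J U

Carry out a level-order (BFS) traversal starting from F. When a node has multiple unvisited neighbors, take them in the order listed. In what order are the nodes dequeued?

F → V → T → N → L → G → W → H → P → Q → I → U → K → S → R → J → O → M

Visit F; enqueue V, T, N → queue [V, T, N]
Visit V; enqueue L, G → queue [T, N, L, G]
Visit T; enqueue W, H, P, Q → queue [N, L, G, W, H, P, Q]
Visit N; enqueue I, U, K, S → queue [L, G, W, H, P, Q, I, U, K, S]
Visit L → queue [G, W, H, P, Q, I, U, K, S]
Visit G; enqueue R → queue [W, H, P, Q, I, U, K, S, R]
Visit W; enqueue J → queue [H, P, Q, I, U, K, S, R, J]
Visit H → queue [P, Q, I, U, K, S, R, J]
Visit P → queue [Q, I, U, K, S, R, J]
Visit Q → queue [I, U, K, S, R, J]
Visit I; enqueue O → queue [U, K, S, R, J, O]
Visit U; enqueue M → queue [K, S, R, J, O, M]
Visit K → queue [S, R, J, O, M]
Visit S → queue [R, J, O, M]
Visit R → queue [J, O, M]
Visit J → queue [O, M]
Visit O → queue [M]
Visit M → queue []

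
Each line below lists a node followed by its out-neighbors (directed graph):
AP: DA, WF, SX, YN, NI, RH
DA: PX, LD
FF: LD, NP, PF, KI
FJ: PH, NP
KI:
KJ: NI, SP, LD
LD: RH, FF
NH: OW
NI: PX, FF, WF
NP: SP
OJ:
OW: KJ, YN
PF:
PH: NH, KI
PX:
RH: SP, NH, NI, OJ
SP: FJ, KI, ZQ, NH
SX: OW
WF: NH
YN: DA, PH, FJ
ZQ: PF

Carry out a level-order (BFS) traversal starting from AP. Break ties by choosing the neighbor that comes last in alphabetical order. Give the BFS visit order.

AP YN WF SX RH NI DA PH FJ NH OW SP OJ PX FF LD KI NP KJ ZQ PF

Visit AP; enqueue YN, WF, SX, RH, NI, DA → queue [YN, WF, SX, RH, NI, DA]
Visit YN; enqueue PH, FJ → queue [WF, SX, RH, NI, DA, PH, FJ]
Visit WF; enqueue NH → queue [SX, RH, NI, DA, PH, FJ, NH]
Visit SX; enqueue OW → queue [RH, NI, DA, PH, FJ, NH, OW]
Visit RH; enqueue SP, OJ → queue [NI, DA, PH, FJ, NH, OW, SP, OJ]
Visit NI; enqueue PX, FF → queue [DA, PH, FJ, NH, OW, SP, OJ, PX, FF]
Visit DA; enqueue LD → queue [PH, FJ, NH, OW, SP, OJ, PX, FF, LD]
Visit PH; enqueue KI → queue [FJ, NH, OW, SP, OJ, PX, FF, LD, KI]
Visit FJ; enqueue NP → queue [NH, OW, SP, OJ, PX, FF, LD, KI, NP]
Visit NH → queue [OW, SP, OJ, PX, FF, LD, KI, NP]
Visit OW; enqueue KJ → queue [SP, OJ, PX, FF, LD, KI, NP, KJ]
Visit SP; enqueue ZQ → queue [OJ, PX, FF, LD, KI, NP, KJ, ZQ]
Visit OJ → queue [PX, FF, LD, KI, NP, KJ, ZQ]
Visit PX → queue [FF, LD, KI, NP, KJ, ZQ]
Visit FF; enqueue PF → queue [LD, KI, NP, KJ, ZQ, PF]
Visit LD → queue [KI, NP, KJ, ZQ, PF]
Visit KI → queue [NP, KJ, ZQ, PF]
Visit NP → queue [KJ, ZQ, PF]
Visit KJ → queue [ZQ, PF]
Visit ZQ → queue [PF]
Visit PF → queue []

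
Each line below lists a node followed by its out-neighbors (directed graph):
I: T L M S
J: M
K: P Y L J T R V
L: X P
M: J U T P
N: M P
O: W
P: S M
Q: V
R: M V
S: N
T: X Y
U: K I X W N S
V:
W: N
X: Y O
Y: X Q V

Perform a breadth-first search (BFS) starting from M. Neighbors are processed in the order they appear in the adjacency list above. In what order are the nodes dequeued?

M J U T P K I X W N S Y L R V O Q

Visit M; enqueue J, U, T, P → queue [J, U, T, P]
Visit J → queue [U, T, P]
Visit U; enqueue K, I, X, W, N, S → queue [T, P, K, I, X, W, N, S]
Visit T; enqueue Y → queue [P, K, I, X, W, N, S, Y]
Visit P → queue [K, I, X, W, N, S, Y]
Visit K; enqueue L, R, V → queue [I, X, W, N, S, Y, L, R, V]
Visit I → queue [X, W, N, S, Y, L, R, V]
Visit X; enqueue O → queue [W, N, S, Y, L, R, V, O]
Visit W → queue [N, S, Y, L, R, V, O]
Visit N → queue [S, Y, L, R, V, O]
Visit S → queue [Y, L, R, V, O]
Visit Y; enqueue Q → queue [L, R, V, O, Q]
Visit L → queue [R, V, O, Q]
Visit R → queue [V, O, Q]
Visit V → queue [O, Q]
Visit O → queue [Q]
Visit Q → queue []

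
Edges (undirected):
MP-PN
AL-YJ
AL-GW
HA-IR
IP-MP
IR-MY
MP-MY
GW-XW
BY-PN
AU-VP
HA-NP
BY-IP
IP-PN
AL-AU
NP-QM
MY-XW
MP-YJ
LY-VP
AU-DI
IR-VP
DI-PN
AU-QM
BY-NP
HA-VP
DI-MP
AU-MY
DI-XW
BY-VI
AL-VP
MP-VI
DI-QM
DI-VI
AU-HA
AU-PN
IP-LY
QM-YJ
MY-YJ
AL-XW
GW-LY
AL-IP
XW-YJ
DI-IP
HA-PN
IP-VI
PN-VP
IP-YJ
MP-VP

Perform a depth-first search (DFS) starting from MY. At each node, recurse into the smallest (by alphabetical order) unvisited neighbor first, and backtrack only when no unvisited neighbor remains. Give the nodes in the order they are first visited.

MY AU AL GW LY IP BY NP HA IR VP MP DI PN QM YJ XW VI

Visit MY
MY → AU
AU → AL
AL → GW
GW → LY
LY → IP
IP → BY
BY → NP
NP → HA
HA → IR
IR → VP
VP → MP
MP → DI
DI → PN
DI → QM
QM → YJ
YJ → XW
DI → VI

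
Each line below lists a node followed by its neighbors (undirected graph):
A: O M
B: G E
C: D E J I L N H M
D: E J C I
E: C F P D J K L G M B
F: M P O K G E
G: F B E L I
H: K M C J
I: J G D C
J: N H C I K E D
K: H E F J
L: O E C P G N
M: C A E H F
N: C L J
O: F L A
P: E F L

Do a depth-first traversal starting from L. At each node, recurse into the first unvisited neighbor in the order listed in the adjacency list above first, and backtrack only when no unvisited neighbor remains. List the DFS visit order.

L -> O -> F -> M -> C -> D -> E -> P -> J -> N -> H -> K -> I -> G -> B -> A

Visit L
L → O
O → F
F → M
M → C
C → D
D → E
E → P
E → J
J → N
J → H
H → K
J → I
I → G
G → B
M → A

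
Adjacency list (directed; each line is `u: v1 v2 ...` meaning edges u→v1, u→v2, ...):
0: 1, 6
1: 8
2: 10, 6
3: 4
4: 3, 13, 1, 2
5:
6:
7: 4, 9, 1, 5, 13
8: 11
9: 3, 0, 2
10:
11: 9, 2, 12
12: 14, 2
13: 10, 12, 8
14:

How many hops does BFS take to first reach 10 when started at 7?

2

Level 0: 7
Level 1: 1, 4, 5, 9, 13
Level 2: 0, 2, 3, 8, 10, 12
Level 3: 6, 11, 14
10 first appears at level 2.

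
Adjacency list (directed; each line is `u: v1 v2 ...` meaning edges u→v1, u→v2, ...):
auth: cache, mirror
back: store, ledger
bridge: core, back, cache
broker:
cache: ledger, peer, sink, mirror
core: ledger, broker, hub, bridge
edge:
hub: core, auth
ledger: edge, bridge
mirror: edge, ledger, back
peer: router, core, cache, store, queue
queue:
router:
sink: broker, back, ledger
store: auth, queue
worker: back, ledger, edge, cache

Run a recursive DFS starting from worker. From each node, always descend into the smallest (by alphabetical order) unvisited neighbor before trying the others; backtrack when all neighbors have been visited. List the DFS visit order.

worker, back, ledger, bridge, cache, mirror, edge, peer, core, broker, hub, auth, queue, router, store, sink

Visit worker
worker → back
back → ledger
ledger → bridge
bridge → cache
cache → mirror
mirror → edge
cache → peer
peer → core
core → broker
core → hub
hub → auth
peer → queue
peer → router
peer → store
cache → sink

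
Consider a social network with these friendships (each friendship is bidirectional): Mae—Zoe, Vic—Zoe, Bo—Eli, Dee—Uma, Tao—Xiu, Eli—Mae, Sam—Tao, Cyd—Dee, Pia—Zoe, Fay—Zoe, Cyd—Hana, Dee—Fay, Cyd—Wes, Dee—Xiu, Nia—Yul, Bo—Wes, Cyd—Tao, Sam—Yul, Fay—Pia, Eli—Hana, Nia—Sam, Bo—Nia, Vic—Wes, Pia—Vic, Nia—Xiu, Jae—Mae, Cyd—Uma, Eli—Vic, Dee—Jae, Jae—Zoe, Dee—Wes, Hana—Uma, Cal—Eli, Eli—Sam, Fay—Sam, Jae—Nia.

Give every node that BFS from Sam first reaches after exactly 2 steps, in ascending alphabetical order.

Level 0: Sam
Level 1: Eli, Fay, Nia, Tao, Yul
Level 2: Bo, Cal, Cyd, Dee, Hana, Jae, Mae, Pia, Vic, Xiu, Zoe
Level 3: Uma, Wes

Bo, Cal, Cyd, Dee, Hana, Jae, Mae, Pia, Vic, Xiu, Zoe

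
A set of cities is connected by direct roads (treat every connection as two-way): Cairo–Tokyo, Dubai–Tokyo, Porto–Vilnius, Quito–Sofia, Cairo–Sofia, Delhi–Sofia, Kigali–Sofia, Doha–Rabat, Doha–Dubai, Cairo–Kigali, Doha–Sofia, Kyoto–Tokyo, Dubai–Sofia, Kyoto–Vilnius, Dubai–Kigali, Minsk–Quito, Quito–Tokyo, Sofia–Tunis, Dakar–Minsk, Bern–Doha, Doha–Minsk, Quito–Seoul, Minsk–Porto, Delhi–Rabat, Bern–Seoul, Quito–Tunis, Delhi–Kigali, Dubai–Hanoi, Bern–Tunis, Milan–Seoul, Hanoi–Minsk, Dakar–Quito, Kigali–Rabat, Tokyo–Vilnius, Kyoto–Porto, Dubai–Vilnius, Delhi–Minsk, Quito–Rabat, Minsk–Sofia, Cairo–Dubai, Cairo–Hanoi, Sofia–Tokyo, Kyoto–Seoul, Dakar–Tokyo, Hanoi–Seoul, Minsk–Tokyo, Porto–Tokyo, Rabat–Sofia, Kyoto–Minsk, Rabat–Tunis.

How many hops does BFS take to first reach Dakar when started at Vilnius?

2

Level 0: Vilnius
Level 1: Dubai, Kyoto, Porto, Tokyo
Level 2: Cairo, Dakar, Doha, Hanoi, Kigali, Minsk, Quito, Seoul, Sofia
Level 3: Bern, Delhi, Milan, Rabat, Tunis
Dakar first appears at level 2.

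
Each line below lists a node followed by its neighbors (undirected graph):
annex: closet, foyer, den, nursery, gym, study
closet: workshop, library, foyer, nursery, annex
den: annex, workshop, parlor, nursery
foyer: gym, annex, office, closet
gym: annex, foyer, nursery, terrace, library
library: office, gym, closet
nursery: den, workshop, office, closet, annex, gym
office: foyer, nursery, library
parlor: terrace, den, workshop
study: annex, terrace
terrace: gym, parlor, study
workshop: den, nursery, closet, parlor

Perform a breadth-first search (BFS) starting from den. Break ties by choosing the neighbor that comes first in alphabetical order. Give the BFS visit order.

den -> annex -> nursery -> parlor -> workshop -> closet -> foyer -> gym -> study -> office -> terrace -> library

Visit den; enqueue annex, nursery, parlor, workshop → queue [annex, nursery, parlor, workshop]
Visit annex; enqueue closet, foyer, gym, study → queue [nursery, parlor, workshop, closet, foyer, gym, study]
Visit nursery; enqueue office → queue [parlor, workshop, closet, foyer, gym, study, office]
Visit parlor; enqueue terrace → queue [workshop, closet, foyer, gym, study, office, terrace]
Visit workshop → queue [closet, foyer, gym, study, office, terrace]
Visit closet; enqueue library → queue [foyer, gym, study, office, terrace, library]
Visit foyer → queue [gym, study, office, terrace, library]
Visit gym → queue [study, office, terrace, library]
Visit study → queue [office, terrace, library]
Visit office → queue [terrace, library]
Visit terrace → queue [library]
Visit library → queue []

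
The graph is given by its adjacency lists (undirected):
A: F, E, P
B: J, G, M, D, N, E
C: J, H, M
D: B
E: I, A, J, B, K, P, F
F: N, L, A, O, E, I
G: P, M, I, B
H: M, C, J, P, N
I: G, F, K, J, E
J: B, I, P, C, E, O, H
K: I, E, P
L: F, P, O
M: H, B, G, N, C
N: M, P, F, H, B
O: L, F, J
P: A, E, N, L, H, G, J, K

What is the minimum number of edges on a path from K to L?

Level 0: K
Level 1: E, I, P
Level 2: A, B, F, G, H, J, L, N
Level 3: C, D, M, O
L first appears at level 2.

2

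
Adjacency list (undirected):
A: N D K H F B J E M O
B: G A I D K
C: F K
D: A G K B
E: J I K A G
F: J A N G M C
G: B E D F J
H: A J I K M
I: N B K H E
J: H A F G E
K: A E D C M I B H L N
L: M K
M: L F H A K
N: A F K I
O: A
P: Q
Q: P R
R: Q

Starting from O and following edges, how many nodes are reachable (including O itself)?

BFS from O visits: O, A, B, D, E, F, H, J, K, M, N, G, I, C, L
Reachable nodes: 15 of 18 total.

15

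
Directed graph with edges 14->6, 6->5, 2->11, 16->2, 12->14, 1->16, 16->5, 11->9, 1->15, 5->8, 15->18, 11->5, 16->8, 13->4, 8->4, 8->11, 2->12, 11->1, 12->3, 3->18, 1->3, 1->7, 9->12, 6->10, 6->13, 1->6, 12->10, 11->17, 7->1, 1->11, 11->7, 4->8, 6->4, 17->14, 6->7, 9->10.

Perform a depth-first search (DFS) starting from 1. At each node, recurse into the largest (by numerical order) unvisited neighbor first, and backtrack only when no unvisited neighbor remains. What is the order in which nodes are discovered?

1, 16, 8, 11, 17, 14, 6, 13, 4, 10, 7, 5, 9, 12, 3, 18, 2, 15

Visit 1
1 → 16
16 → 8
8 → 11
11 → 17
17 → 14
14 → 6
6 → 13
13 → 4
6 → 10
6 → 7
6 → 5
11 → 9
9 → 12
12 → 3
3 → 18
16 → 2
1 → 15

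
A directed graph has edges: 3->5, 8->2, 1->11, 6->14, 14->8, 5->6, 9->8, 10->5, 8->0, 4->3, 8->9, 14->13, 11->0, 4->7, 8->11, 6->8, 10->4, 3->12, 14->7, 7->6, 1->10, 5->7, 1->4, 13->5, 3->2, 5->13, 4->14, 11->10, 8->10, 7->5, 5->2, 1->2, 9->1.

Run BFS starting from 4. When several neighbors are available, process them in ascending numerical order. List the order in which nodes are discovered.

Visit 4; enqueue 3, 7, 14 → queue [3, 7, 14]
Visit 3; enqueue 2, 5, 12 → queue [7, 14, 2, 5, 12]
Visit 7; enqueue 6 → queue [14, 2, 5, 12, 6]
Visit 14; enqueue 8, 13 → queue [2, 5, 12, 6, 8, 13]
Visit 2 → queue [5, 12, 6, 8, 13]
Visit 5 → queue [12, 6, 8, 13]
Visit 12 → queue [6, 8, 13]
Visit 6 → queue [8, 13]
Visit 8; enqueue 0, 9, 10, 11 → queue [13, 0, 9, 10, 11]
Visit 13 → queue [0, 9, 10, 11]
Visit 0 → queue [9, 10, 11]
Visit 9; enqueue 1 → queue [10, 11, 1]
Visit 10 → queue [11, 1]
Visit 11 → queue [1]
Visit 1 → queue []

4 -> 3 -> 7 -> 14 -> 2 -> 5 -> 12 -> 6 -> 8 -> 13 -> 0 -> 9 -> 10 -> 11 -> 1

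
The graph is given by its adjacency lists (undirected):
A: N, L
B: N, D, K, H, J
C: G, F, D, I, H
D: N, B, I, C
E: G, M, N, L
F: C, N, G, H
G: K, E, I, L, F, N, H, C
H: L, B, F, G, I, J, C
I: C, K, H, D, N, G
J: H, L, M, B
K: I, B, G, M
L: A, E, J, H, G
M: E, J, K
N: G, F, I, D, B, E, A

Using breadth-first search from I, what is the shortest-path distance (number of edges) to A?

2

Level 0: I
Level 1: C, D, G, H, K, N
Level 2: A, B, E, F, J, L, M
A first appears at level 2.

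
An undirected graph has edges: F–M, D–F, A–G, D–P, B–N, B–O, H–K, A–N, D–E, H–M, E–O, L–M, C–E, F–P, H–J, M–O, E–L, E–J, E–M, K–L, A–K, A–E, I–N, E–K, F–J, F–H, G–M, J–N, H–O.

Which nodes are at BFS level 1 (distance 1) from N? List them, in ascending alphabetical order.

Level 0: N
Level 1: A, B, I, J
Level 2: E, F, G, H, K, O
Level 3: C, D, L, M, P

A, B, I, J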